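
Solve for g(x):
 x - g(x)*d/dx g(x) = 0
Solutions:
 g(x) = -sqrt(C1 + x^2)
 g(x) = sqrt(C1 + x^2)


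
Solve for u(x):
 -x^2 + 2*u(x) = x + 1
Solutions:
 u(x) = x^2/2 + x/2 + 1/2


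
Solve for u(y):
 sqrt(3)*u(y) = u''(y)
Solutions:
 u(y) = C1*exp(-3^(1/4)*y) + C2*exp(3^(1/4)*y)


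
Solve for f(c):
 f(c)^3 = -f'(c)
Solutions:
 f(c) = -sqrt(2)*sqrt(-1/(C1 - c))/2
 f(c) = sqrt(2)*sqrt(-1/(C1 - c))/2


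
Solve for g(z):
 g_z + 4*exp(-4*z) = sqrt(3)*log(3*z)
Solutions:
 g(z) = C1 + sqrt(3)*z*log(z) + sqrt(3)*z*(-1 + log(3)) + exp(-4*z)


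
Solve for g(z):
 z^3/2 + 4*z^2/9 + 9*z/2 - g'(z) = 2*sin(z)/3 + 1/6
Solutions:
 g(z) = C1 + z^4/8 + 4*z^3/27 + 9*z^2/4 - z/6 + 2*cos(z)/3


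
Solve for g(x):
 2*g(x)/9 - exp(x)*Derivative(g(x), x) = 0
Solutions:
 g(x) = C1*exp(-2*exp(-x)/9)


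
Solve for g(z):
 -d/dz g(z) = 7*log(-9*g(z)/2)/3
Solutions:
 3*Integral(1/(log(-_y) - log(2) + 2*log(3)), (_y, g(z)))/7 = C1 - z


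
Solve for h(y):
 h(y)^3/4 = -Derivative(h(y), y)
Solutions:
 h(y) = -sqrt(2)*sqrt(-1/(C1 - y))
 h(y) = sqrt(2)*sqrt(-1/(C1 - y))


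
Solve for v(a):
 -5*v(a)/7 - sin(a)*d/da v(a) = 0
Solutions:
 v(a) = C1*(cos(a) + 1)^(5/14)/(cos(a) - 1)^(5/14)


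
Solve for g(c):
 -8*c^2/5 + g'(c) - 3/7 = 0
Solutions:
 g(c) = C1 + 8*c^3/15 + 3*c/7


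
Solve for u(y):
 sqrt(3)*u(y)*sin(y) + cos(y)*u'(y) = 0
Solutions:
 u(y) = C1*cos(y)^(sqrt(3))


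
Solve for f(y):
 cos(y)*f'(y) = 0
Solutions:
 f(y) = C1


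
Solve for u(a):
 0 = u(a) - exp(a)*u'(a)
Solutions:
 u(a) = C1*exp(-exp(-a))


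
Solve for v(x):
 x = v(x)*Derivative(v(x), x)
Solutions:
 v(x) = -sqrt(C1 + x^2)
 v(x) = sqrt(C1 + x^2)


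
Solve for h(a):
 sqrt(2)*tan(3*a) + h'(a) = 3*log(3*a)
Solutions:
 h(a) = C1 + 3*a*log(a) - 3*a + 3*a*log(3) + sqrt(2)*log(cos(3*a))/3


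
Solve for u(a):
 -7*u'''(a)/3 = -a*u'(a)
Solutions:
 u(a) = C1 + Integral(C2*airyai(3^(1/3)*7^(2/3)*a/7) + C3*airybi(3^(1/3)*7^(2/3)*a/7), a)


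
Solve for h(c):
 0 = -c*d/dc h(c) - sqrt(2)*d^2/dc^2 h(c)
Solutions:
 h(c) = C1 + C2*erf(2^(1/4)*c/2)


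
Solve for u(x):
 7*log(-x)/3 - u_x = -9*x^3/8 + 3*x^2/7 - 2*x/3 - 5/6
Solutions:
 u(x) = C1 + 9*x^4/32 - x^3/7 + x^2/3 + 7*x*log(-x)/3 - 3*x/2


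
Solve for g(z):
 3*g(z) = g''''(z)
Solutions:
 g(z) = C1*exp(-3^(1/4)*z) + C2*exp(3^(1/4)*z) + C3*sin(3^(1/4)*z) + C4*cos(3^(1/4)*z)


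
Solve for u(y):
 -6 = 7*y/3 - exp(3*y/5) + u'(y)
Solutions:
 u(y) = C1 - 7*y^2/6 - 6*y + 5*exp(3*y/5)/3


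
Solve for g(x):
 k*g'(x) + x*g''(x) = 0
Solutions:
 g(x) = C1 + x^(1 - re(k))*(C2*sin(log(x)*Abs(im(k))) + C3*cos(log(x)*im(k)))


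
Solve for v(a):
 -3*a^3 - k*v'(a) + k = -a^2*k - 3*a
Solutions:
 v(a) = C1 - 3*a^4/(4*k) + a^3/3 + 3*a^2/(2*k) + a


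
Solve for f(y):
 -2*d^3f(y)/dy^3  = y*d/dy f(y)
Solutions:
 f(y) = C1 + Integral(C2*airyai(-2^(2/3)*y/2) + C3*airybi(-2^(2/3)*y/2), y)


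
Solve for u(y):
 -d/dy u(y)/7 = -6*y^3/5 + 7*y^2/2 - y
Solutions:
 u(y) = C1 + 21*y^4/10 - 49*y^3/6 + 7*y^2/2


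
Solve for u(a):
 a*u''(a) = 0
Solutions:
 u(a) = C1 + C2*a


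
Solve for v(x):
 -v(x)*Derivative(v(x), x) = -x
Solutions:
 v(x) = -sqrt(C1 + x^2)
 v(x) = sqrt(C1 + x^2)


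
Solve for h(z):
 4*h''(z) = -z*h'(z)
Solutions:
 h(z) = C1 + C2*erf(sqrt(2)*z/4)


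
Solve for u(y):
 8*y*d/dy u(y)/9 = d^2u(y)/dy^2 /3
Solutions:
 u(y) = C1 + C2*erfi(2*sqrt(3)*y/3)


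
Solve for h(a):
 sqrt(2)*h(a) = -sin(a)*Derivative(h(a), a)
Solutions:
 h(a) = C1*(cos(a) + 1)^(sqrt(2)/2)/(cos(a) - 1)^(sqrt(2)/2)


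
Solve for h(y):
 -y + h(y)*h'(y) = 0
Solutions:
 h(y) = -sqrt(C1 + y^2)
 h(y) = sqrt(C1 + y^2)


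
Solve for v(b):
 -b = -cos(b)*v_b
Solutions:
 v(b) = C1 + Integral(b/cos(b), b)


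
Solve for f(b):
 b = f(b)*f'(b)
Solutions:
 f(b) = -sqrt(C1 + b^2)
 f(b) = sqrt(C1 + b^2)


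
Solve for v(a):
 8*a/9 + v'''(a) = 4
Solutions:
 v(a) = C1 + C2*a + C3*a^2 - a^4/27 + 2*a^3/3


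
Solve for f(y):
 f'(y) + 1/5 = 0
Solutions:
 f(y) = C1 - y/5


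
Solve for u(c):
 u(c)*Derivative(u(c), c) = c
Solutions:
 u(c) = -sqrt(C1 + c^2)
 u(c) = sqrt(C1 + c^2)


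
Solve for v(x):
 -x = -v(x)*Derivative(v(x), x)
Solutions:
 v(x) = -sqrt(C1 + x^2)
 v(x) = sqrt(C1 + x^2)


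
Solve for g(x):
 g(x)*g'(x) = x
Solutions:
 g(x) = -sqrt(C1 + x^2)
 g(x) = sqrt(C1 + x^2)


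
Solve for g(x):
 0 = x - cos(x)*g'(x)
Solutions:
 g(x) = C1 + Integral(x/cos(x), x)


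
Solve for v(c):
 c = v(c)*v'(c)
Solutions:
 v(c) = -sqrt(C1 + c^2)
 v(c) = sqrt(C1 + c^2)


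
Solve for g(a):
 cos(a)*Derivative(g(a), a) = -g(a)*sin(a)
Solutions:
 g(a) = C1*cos(a)


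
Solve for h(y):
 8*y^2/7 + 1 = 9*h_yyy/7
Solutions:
 h(y) = C1 + C2*y + C3*y^2 + 2*y^5/135 + 7*y^3/54


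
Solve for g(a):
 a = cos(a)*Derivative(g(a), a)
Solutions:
 g(a) = C1 + Integral(a/cos(a), a)


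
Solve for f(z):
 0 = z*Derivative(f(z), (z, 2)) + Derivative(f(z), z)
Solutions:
 f(z) = C1 + C2*log(z)


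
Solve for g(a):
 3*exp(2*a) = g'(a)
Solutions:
 g(a) = C1 + 3*exp(2*a)/2


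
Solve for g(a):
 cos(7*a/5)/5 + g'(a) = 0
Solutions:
 g(a) = C1 - sin(7*a/5)/7


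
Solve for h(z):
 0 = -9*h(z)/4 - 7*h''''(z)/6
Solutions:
 h(z) = (C1*sin(2^(1/4)*21^(3/4)*z/14) + C2*cos(2^(1/4)*21^(3/4)*z/14))*exp(-2^(1/4)*21^(3/4)*z/14) + (C3*sin(2^(1/4)*21^(3/4)*z/14) + C4*cos(2^(1/4)*21^(3/4)*z/14))*exp(2^(1/4)*21^(3/4)*z/14)


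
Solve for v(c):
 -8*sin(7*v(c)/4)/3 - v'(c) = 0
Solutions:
 8*c/3 + 2*log(cos(7*v(c)/4) - 1)/7 - 2*log(cos(7*v(c)/4) + 1)/7 = C1


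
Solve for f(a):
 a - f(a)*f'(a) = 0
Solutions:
 f(a) = -sqrt(C1 + a^2)
 f(a) = sqrt(C1 + a^2)


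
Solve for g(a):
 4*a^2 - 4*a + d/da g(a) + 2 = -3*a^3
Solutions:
 g(a) = C1 - 3*a^4/4 - 4*a^3/3 + 2*a^2 - 2*a


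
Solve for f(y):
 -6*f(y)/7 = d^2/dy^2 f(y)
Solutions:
 f(y) = C1*sin(sqrt(42)*y/7) + C2*cos(sqrt(42)*y/7)


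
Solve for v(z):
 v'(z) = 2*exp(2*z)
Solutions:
 v(z) = C1 + exp(2*z)


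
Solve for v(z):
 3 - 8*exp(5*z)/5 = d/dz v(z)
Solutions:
 v(z) = C1 + 3*z - 8*exp(5*z)/25


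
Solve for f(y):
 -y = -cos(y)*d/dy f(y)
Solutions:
 f(y) = C1 + Integral(y/cos(y), y)


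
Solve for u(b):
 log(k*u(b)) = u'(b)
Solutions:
 li(k*u(b))/k = C1 + b


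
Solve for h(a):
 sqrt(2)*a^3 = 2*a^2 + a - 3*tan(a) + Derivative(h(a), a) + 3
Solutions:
 h(a) = C1 + sqrt(2)*a^4/4 - 2*a^3/3 - a^2/2 - 3*a - 3*log(cos(a))


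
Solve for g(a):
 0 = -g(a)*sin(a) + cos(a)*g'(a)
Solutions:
 g(a) = C1/cos(a)


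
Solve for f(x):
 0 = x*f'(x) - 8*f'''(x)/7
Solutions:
 f(x) = C1 + Integral(C2*airyai(7^(1/3)*x/2) + C3*airybi(7^(1/3)*x/2), x)


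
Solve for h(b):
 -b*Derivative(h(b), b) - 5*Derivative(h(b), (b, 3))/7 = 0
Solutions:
 h(b) = C1 + Integral(C2*airyai(-5^(2/3)*7^(1/3)*b/5) + C3*airybi(-5^(2/3)*7^(1/3)*b/5), b)


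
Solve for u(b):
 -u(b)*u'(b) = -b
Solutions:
 u(b) = -sqrt(C1 + b^2)
 u(b) = sqrt(C1 + b^2)


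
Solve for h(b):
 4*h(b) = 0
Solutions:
 h(b) = 0


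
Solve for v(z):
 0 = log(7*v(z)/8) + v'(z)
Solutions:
 -Integral(1/(-log(_y) - log(7) + 3*log(2)), (_y, v(z))) = C1 - z


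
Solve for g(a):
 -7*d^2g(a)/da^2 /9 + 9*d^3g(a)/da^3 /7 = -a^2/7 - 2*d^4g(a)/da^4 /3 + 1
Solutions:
 g(a) = C1 + C2*a + C3*exp(a*(-81 + sqrt(14793))/84) + C4*exp(-a*(81 + sqrt(14793))/84) + 3*a^4/196 + 243*a^3/2401 + 3879*a^2/235298


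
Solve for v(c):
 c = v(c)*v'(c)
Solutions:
 v(c) = -sqrt(C1 + c^2)
 v(c) = sqrt(C1 + c^2)


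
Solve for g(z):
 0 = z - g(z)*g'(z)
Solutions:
 g(z) = -sqrt(C1 + z^2)
 g(z) = sqrt(C1 + z^2)


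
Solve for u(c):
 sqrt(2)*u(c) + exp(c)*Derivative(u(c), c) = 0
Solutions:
 u(c) = C1*exp(sqrt(2)*exp(-c))


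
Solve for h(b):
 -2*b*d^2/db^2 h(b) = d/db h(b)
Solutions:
 h(b) = C1 + C2*sqrt(b)


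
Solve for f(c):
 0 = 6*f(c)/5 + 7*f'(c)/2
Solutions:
 f(c) = C1*exp(-12*c/35)


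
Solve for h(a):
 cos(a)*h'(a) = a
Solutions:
 h(a) = C1 + Integral(a/cos(a), a)


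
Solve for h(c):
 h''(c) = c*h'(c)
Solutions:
 h(c) = C1 + C2*erfi(sqrt(2)*c/2)


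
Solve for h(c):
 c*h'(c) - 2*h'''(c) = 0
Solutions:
 h(c) = C1 + Integral(C2*airyai(2^(2/3)*c/2) + C3*airybi(2^(2/3)*c/2), c)


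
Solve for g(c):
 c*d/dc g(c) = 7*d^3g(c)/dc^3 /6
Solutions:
 g(c) = C1 + Integral(C2*airyai(6^(1/3)*7^(2/3)*c/7) + C3*airybi(6^(1/3)*7^(2/3)*c/7), c)


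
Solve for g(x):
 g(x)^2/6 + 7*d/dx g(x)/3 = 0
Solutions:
 g(x) = 14/(C1 + x)


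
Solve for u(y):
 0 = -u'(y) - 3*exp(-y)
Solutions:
 u(y) = C1 + 3*exp(-y)


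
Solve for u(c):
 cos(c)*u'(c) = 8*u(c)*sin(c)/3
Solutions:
 u(c) = C1/cos(c)^(8/3)


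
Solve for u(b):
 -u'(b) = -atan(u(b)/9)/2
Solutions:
 Integral(1/atan(_y/9), (_y, u(b))) = C1 + b/2


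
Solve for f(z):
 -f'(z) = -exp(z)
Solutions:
 f(z) = C1 + exp(z)


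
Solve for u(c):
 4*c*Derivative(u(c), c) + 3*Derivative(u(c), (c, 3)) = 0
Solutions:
 u(c) = C1 + Integral(C2*airyai(-6^(2/3)*c/3) + C3*airybi(-6^(2/3)*c/3), c)


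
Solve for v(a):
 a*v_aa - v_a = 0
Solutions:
 v(a) = C1 + C2*a^2


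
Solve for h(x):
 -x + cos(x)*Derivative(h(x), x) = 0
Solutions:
 h(x) = C1 + Integral(x/cos(x), x)


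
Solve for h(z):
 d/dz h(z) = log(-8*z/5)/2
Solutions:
 h(z) = C1 + z*log(-z)/2 + z*(-log(5) - 1 + 3*log(2))/2


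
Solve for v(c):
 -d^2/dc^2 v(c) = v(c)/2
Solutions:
 v(c) = C1*sin(sqrt(2)*c/2) + C2*cos(sqrt(2)*c/2)


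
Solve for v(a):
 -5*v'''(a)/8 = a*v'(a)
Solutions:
 v(a) = C1 + Integral(C2*airyai(-2*5^(2/3)*a/5) + C3*airybi(-2*5^(2/3)*a/5), a)


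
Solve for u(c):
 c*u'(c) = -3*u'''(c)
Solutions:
 u(c) = C1 + Integral(C2*airyai(-3^(2/3)*c/3) + C3*airybi(-3^(2/3)*c/3), c)


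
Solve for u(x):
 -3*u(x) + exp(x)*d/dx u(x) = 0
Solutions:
 u(x) = C1*exp(-3*exp(-x))


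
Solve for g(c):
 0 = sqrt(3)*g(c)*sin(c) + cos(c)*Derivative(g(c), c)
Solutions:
 g(c) = C1*cos(c)^(sqrt(3))


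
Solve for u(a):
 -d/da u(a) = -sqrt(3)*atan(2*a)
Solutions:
 u(a) = C1 + sqrt(3)*(a*atan(2*a) - log(4*a^2 + 1)/4)


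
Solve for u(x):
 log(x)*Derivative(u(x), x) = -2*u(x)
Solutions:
 u(x) = C1*exp(-2*li(x))


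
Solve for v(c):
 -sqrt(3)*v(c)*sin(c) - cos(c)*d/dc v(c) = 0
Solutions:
 v(c) = C1*cos(c)^(sqrt(3))


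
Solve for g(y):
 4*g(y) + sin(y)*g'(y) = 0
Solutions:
 g(y) = C1*(cos(y)^2 + 2*cos(y) + 1)/(cos(y)^2 - 2*cos(y) + 1)


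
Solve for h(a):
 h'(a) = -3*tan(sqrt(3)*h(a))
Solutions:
 h(a) = sqrt(3)*(pi - asin(C1*exp(-3*sqrt(3)*a)))/3
 h(a) = sqrt(3)*asin(C1*exp(-3*sqrt(3)*a))/3


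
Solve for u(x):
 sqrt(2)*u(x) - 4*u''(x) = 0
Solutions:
 u(x) = C1*exp(-2^(1/4)*x/2) + C2*exp(2^(1/4)*x/2)


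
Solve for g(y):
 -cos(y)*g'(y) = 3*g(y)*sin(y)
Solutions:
 g(y) = C1*cos(y)^3


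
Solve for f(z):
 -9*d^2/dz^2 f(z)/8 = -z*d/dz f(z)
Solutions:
 f(z) = C1 + C2*erfi(2*z/3)


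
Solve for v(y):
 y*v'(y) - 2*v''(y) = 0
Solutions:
 v(y) = C1 + C2*erfi(y/2)


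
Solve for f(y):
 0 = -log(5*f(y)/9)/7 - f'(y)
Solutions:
 -7*Integral(1/(-log(_y) - log(5) + 2*log(3)), (_y, f(y))) = C1 - y


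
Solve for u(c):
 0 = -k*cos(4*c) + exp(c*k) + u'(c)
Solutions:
 u(c) = C1 + k*sin(4*c)/4 - exp(c*k)/k


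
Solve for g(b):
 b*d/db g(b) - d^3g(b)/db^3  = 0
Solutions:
 g(b) = C1 + Integral(C2*airyai(b) + C3*airybi(b), b)


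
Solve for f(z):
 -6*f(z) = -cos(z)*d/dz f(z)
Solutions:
 f(z) = C1*(sin(z)^3 + 3*sin(z)^2 + 3*sin(z) + 1)/(sin(z)^3 - 3*sin(z)^2 + 3*sin(z) - 1)


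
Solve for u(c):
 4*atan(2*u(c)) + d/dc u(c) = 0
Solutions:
 Integral(1/atan(2*_y), (_y, u(c))) = C1 - 4*c


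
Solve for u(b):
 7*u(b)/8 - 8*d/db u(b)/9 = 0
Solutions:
 u(b) = C1*exp(63*b/64)


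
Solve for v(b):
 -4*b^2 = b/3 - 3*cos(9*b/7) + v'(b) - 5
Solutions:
 v(b) = C1 - 4*b^3/3 - b^2/6 + 5*b + 7*sin(9*b/7)/3


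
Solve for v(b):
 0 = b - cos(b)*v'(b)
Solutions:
 v(b) = C1 + Integral(b/cos(b), b)


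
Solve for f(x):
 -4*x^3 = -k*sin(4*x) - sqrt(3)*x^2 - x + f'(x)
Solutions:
 f(x) = C1 - k*cos(4*x)/4 - x^4 + sqrt(3)*x^3/3 + x^2/2


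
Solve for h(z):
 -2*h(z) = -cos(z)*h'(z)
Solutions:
 h(z) = C1*(sin(z) + 1)/(sin(z) - 1)


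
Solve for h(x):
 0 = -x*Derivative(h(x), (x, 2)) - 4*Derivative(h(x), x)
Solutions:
 h(x) = C1 + C2/x^3


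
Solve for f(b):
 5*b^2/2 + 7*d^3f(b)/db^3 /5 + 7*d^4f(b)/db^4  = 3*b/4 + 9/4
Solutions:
 f(b) = C1 + C2*b + C3*b^2 + C4*exp(-b/5) - 5*b^5/168 + 515*b^4/672 - 1265*b^3/84


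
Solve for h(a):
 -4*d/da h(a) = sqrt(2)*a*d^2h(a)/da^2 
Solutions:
 h(a) = C1 + C2*a^(1 - 2*sqrt(2))


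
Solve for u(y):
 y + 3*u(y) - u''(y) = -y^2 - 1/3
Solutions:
 u(y) = C1*exp(-sqrt(3)*y) + C2*exp(sqrt(3)*y) - y^2/3 - y/3 - 1/3


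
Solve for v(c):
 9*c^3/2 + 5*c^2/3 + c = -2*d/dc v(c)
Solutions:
 v(c) = C1 - 9*c^4/16 - 5*c^3/18 - c^2/4


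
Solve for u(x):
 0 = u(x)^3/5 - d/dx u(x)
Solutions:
 u(x) = -sqrt(10)*sqrt(-1/(C1 + x))/2
 u(x) = sqrt(10)*sqrt(-1/(C1 + x))/2


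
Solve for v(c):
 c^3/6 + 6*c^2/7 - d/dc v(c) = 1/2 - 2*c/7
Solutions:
 v(c) = C1 + c^4/24 + 2*c^3/7 + c^2/7 - c/2


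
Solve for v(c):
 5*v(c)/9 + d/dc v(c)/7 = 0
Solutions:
 v(c) = C1*exp(-35*c/9)


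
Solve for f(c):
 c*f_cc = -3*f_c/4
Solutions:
 f(c) = C1 + C2*c^(1/4)


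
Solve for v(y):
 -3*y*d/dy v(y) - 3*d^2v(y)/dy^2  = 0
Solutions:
 v(y) = C1 + C2*erf(sqrt(2)*y/2)


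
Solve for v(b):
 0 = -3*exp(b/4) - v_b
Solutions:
 v(b) = C1 - 12*exp(b/4)


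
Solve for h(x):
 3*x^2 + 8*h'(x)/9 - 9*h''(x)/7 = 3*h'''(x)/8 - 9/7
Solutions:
 h(x) = C1 + C2*exp(4*x*(-27 + sqrt(1317))/63) + C3*exp(-4*x*(27 + sqrt(1317))/63) - 9*x^3/8 - 2187*x^2/448 - 57753*x/3136


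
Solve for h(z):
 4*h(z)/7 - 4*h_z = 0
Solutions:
 h(z) = C1*exp(z/7)


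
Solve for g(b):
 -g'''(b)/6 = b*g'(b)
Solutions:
 g(b) = C1 + Integral(C2*airyai(-6^(1/3)*b) + C3*airybi(-6^(1/3)*b), b)


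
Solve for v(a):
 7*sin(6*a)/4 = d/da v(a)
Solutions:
 v(a) = C1 - 7*cos(6*a)/24


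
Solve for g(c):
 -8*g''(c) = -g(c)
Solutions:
 g(c) = C1*exp(-sqrt(2)*c/4) + C2*exp(sqrt(2)*c/4)


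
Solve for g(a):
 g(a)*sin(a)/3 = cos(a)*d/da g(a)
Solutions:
 g(a) = C1/cos(a)^(1/3)


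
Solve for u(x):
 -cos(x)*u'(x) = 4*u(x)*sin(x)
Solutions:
 u(x) = C1*cos(x)^4


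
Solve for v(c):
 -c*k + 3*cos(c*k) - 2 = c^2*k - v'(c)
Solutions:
 v(c) = C1 + c^3*k/3 + c^2*k/2 + 2*c - 3*sin(c*k)/k


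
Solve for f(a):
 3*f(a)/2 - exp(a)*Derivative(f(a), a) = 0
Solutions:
 f(a) = C1*exp(-3*exp(-a)/2)


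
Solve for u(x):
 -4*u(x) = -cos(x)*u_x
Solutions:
 u(x) = C1*(sin(x)^2 + 2*sin(x) + 1)/(sin(x)^2 - 2*sin(x) + 1)


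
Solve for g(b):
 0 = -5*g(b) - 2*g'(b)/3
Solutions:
 g(b) = C1*exp(-15*b/2)


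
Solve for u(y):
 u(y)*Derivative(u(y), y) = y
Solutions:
 u(y) = -sqrt(C1 + y^2)
 u(y) = sqrt(C1 + y^2)


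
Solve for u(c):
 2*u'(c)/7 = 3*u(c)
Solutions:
 u(c) = C1*exp(21*c/2)


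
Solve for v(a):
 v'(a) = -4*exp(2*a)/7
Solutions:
 v(a) = C1 - 2*exp(2*a)/7


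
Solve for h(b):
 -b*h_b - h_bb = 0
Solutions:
 h(b) = C1 + C2*erf(sqrt(2)*b/2)


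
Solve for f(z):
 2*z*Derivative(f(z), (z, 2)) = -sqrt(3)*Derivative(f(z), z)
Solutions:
 f(z) = C1 + C2*z^(1 - sqrt(3)/2)


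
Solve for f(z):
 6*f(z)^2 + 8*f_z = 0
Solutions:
 f(z) = 4/(C1 + 3*z)


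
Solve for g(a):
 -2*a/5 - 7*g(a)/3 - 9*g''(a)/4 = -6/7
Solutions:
 g(a) = C1*sin(2*sqrt(21)*a/9) + C2*cos(2*sqrt(21)*a/9) - 6*a/35 + 18/49


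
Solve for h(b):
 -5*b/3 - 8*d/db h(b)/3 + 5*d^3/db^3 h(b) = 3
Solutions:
 h(b) = C1 + C2*exp(-2*sqrt(30)*b/15) + C3*exp(2*sqrt(30)*b/15) - 5*b^2/16 - 9*b/8


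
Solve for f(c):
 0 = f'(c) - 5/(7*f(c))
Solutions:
 f(c) = -sqrt(C1 + 70*c)/7
 f(c) = sqrt(C1 + 70*c)/7


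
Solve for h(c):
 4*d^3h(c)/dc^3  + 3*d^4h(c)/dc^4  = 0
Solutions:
 h(c) = C1 + C2*c + C3*c^2 + C4*exp(-4*c/3)


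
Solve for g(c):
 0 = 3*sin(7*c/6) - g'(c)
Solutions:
 g(c) = C1 - 18*cos(7*c/6)/7


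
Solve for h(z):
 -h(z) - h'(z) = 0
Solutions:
 h(z) = C1*exp(-z)


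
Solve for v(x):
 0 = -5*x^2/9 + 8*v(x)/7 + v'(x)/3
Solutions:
 v(x) = C1*exp(-24*x/7) + 35*x^2/72 - 245*x/864 + 1715/20736


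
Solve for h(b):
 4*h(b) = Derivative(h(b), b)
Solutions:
 h(b) = C1*exp(4*b)


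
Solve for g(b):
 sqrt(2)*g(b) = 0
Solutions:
 g(b) = 0


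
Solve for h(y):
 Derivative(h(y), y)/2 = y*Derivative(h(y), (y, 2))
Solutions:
 h(y) = C1 + C2*y^(3/2)


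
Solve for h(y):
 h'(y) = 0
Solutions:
 h(y) = C1


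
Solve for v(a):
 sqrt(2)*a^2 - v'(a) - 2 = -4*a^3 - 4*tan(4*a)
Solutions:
 v(a) = C1 + a^4 + sqrt(2)*a^3/3 - 2*a - log(cos(4*a))


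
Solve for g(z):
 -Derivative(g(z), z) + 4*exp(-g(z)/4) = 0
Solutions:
 g(z) = 4*log(C1 + z)


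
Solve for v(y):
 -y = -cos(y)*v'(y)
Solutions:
 v(y) = C1 + Integral(y/cos(y), y)


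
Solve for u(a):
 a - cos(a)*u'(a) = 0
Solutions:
 u(a) = C1 + Integral(a/cos(a), a)


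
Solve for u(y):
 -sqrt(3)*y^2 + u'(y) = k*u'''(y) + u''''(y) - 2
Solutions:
 u(y) = C1 + C2*exp(-y*(k^2/(k^3 + sqrt(-4*k^6 + (2*k^3 - 27)^2)/2 - 27/2)^(1/3) + k + (k^3 + sqrt(-4*k^6 + (2*k^3 - 27)^2)/2 - 27/2)^(1/3))/3) + C3*exp(y*(-4*k^2/((-1 + sqrt(3)*I)*(k^3 + sqrt(-4*k^6 + (2*k^3 - 27)^2)/2 - 27/2)^(1/3)) - 2*k + (k^3 + sqrt(-4*k^6 + (2*k^3 - 27)^2)/2 - 27/2)^(1/3) - sqrt(3)*I*(k^3 + sqrt(-4*k^6 + (2*k^3 - 27)^2)/2 - 27/2)^(1/3))/6) + C4*exp(y*(4*k^2/((1 + sqrt(3)*I)*(k^3 + sqrt(-4*k^6 + (2*k^3 - 27)^2)/2 - 27/2)^(1/3)) - 2*k + (k^3 + sqrt(-4*k^6 + (2*k^3 - 27)^2)/2 - 27/2)^(1/3) + sqrt(3)*I*(k^3 + sqrt(-4*k^6 + (2*k^3 - 27)^2)/2 - 27/2)^(1/3))/6) + 2*sqrt(3)*k*y + sqrt(3)*y^3/3 - 2*y


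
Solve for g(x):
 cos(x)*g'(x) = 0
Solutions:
 g(x) = C1


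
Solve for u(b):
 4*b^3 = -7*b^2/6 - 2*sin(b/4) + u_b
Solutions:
 u(b) = C1 + b^4 + 7*b^3/18 - 8*cos(b/4)


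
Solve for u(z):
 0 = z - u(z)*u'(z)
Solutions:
 u(z) = -sqrt(C1 + z^2)
 u(z) = sqrt(C1 + z^2)


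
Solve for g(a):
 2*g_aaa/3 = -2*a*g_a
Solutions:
 g(a) = C1 + Integral(C2*airyai(-3^(1/3)*a) + C3*airybi(-3^(1/3)*a), a)


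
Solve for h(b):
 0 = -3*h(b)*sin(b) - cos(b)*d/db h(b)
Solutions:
 h(b) = C1*cos(b)^3


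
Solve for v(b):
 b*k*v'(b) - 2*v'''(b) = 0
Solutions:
 v(b) = C1 + Integral(C2*airyai(2^(2/3)*b*k^(1/3)/2) + C3*airybi(2^(2/3)*b*k^(1/3)/2), b)


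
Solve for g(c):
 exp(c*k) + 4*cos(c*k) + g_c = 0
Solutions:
 g(c) = C1 - exp(c*k)/k - 4*sin(c*k)/k


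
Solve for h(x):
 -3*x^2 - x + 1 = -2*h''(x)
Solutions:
 h(x) = C1 + C2*x + x^4/8 + x^3/12 - x^2/4


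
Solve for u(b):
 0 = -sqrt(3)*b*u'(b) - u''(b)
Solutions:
 u(b) = C1 + C2*erf(sqrt(2)*3^(1/4)*b/2)


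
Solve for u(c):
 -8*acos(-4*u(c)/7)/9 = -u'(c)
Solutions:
 Integral(1/acos(-4*_y/7), (_y, u(c))) = C1 + 8*c/9


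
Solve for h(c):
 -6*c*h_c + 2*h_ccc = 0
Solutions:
 h(c) = C1 + Integral(C2*airyai(3^(1/3)*c) + C3*airybi(3^(1/3)*c), c)


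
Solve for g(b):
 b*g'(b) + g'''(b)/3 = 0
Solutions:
 g(b) = C1 + Integral(C2*airyai(-3^(1/3)*b) + C3*airybi(-3^(1/3)*b), b)


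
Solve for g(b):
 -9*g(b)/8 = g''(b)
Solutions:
 g(b) = C1*sin(3*sqrt(2)*b/4) + C2*cos(3*sqrt(2)*b/4)


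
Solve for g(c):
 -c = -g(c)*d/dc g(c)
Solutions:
 g(c) = -sqrt(C1 + c^2)
 g(c) = sqrt(C1 + c^2)


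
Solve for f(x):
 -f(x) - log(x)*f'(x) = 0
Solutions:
 f(x) = C1*exp(-li(x))


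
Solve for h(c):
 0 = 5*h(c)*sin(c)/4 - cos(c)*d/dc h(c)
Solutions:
 h(c) = C1/cos(c)^(5/4)


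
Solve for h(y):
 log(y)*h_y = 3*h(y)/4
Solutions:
 h(y) = C1*exp(3*li(y)/4)


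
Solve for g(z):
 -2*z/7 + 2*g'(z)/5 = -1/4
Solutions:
 g(z) = C1 + 5*z^2/14 - 5*z/8


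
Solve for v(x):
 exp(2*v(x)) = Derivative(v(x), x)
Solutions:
 v(x) = log(-sqrt(-1/(C1 + x))) - log(2)/2
 v(x) = log(-1/(C1 + x))/2 - log(2)/2


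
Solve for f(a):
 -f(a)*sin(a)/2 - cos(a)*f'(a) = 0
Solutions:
 f(a) = C1*sqrt(cos(a))


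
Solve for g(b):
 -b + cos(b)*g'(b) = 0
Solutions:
 g(b) = C1 + Integral(b/cos(b), b)


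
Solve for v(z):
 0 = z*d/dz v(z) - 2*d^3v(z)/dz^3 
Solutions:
 v(z) = C1 + Integral(C2*airyai(2^(2/3)*z/2) + C3*airybi(2^(2/3)*z/2), z)


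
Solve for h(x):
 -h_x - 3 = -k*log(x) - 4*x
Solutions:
 h(x) = C1 + k*x*log(x) - k*x + 2*x^2 - 3*x


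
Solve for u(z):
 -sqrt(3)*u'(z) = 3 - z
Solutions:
 u(z) = C1 + sqrt(3)*z^2/6 - sqrt(3)*z


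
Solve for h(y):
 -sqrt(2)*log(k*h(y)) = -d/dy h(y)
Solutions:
 li(k*h(y))/k = C1 + sqrt(2)*y


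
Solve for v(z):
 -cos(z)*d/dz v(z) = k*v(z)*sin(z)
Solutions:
 v(z) = C1*exp(k*log(cos(z)))


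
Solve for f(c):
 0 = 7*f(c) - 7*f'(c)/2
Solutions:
 f(c) = C1*exp(2*c)


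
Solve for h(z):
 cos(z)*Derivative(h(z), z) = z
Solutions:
 h(z) = C1 + Integral(z/cos(z), z)


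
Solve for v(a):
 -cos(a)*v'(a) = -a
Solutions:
 v(a) = C1 + Integral(a/cos(a), a)


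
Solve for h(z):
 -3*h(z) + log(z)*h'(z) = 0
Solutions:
 h(z) = C1*exp(3*li(z))


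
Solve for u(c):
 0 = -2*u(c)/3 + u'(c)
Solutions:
 u(c) = C1*exp(2*c/3)


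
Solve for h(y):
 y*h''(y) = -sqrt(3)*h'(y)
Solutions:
 h(y) = C1 + C2*y^(1 - sqrt(3))


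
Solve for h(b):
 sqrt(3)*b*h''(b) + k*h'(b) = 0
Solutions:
 h(b) = C1 + b^(-sqrt(3)*re(k)/3 + 1)*(C2*sin(sqrt(3)*log(b)*Abs(im(k))/3) + C3*cos(sqrt(3)*log(b)*im(k)/3))


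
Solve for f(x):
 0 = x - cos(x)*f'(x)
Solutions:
 f(x) = C1 + Integral(x/cos(x), x)


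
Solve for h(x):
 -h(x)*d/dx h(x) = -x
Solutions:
 h(x) = -sqrt(C1 + x^2)
 h(x) = sqrt(C1 + x^2)


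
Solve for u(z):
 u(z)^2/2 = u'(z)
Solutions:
 u(z) = -2/(C1 + z)


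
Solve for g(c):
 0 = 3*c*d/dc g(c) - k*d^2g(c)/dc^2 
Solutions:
 g(c) = C1 + C2*erf(sqrt(6)*c*sqrt(-1/k)/2)/sqrt(-1/k)


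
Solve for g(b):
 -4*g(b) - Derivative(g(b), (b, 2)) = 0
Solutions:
 g(b) = C1*sin(2*b) + C2*cos(2*b)


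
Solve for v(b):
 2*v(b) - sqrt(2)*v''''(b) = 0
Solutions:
 v(b) = C1*exp(-2^(1/8)*b) + C2*exp(2^(1/8)*b) + C3*sin(2^(1/8)*b) + C4*cos(2^(1/8)*b)


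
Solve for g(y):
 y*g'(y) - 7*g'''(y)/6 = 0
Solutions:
 g(y) = C1 + Integral(C2*airyai(6^(1/3)*7^(2/3)*y/7) + C3*airybi(6^(1/3)*7^(2/3)*y/7), y)


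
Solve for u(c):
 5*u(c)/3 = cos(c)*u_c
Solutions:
 u(c) = C1*(sin(c) + 1)^(5/6)/(sin(c) - 1)^(5/6)


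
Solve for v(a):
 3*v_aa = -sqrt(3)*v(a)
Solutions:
 v(a) = C1*sin(3^(3/4)*a/3) + C2*cos(3^(3/4)*a/3)


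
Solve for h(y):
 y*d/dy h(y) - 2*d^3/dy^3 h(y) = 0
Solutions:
 h(y) = C1 + Integral(C2*airyai(2^(2/3)*y/2) + C3*airybi(2^(2/3)*y/2), y)


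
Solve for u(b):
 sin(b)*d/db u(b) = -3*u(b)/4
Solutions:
 u(b) = C1*(cos(b) + 1)^(3/8)/(cos(b) - 1)^(3/8)


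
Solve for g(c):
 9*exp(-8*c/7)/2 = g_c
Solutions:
 g(c) = C1 - 63*exp(-8*c/7)/16


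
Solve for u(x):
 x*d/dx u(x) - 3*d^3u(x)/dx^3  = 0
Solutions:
 u(x) = C1 + Integral(C2*airyai(3^(2/3)*x/3) + C3*airybi(3^(2/3)*x/3), x)


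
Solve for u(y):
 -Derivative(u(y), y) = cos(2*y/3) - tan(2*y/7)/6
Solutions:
 u(y) = C1 - 7*log(cos(2*y/7))/12 - 3*sin(2*y/3)/2


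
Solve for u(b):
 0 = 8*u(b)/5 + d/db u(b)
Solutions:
 u(b) = C1*exp(-8*b/5)


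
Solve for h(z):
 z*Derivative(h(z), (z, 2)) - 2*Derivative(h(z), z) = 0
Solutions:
 h(z) = C1 + C2*z^3


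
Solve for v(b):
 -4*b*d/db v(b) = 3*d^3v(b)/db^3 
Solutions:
 v(b) = C1 + Integral(C2*airyai(-6^(2/3)*b/3) + C3*airybi(-6^(2/3)*b/3), b)


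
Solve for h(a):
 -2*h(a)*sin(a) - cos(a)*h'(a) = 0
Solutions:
 h(a) = C1*cos(a)^2


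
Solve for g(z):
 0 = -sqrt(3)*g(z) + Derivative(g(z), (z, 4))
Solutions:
 g(z) = C1*exp(-3^(1/8)*z) + C2*exp(3^(1/8)*z) + C3*sin(3^(1/8)*z) + C4*cos(3^(1/8)*z)


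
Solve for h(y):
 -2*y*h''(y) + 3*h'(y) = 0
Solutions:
 h(y) = C1 + C2*y^(5/2)


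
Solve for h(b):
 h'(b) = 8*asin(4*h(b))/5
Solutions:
 Integral(1/asin(4*_y), (_y, h(b))) = C1 + 8*b/5


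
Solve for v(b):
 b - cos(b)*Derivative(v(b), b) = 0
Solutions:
 v(b) = C1 + Integral(b/cos(b), b)


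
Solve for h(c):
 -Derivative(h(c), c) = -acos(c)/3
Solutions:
 h(c) = C1 + c*acos(c)/3 - sqrt(1 - c^2)/3


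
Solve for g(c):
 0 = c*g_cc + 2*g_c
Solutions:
 g(c) = C1 + C2/c


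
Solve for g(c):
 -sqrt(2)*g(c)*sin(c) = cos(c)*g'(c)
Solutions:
 g(c) = C1*cos(c)^(sqrt(2))


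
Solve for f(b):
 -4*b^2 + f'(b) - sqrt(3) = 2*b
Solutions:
 f(b) = C1 + 4*b^3/3 + b^2 + sqrt(3)*b


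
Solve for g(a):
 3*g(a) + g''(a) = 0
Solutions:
 g(a) = C1*sin(sqrt(3)*a) + C2*cos(sqrt(3)*a)


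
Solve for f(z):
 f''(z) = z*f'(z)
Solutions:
 f(z) = C1 + C2*erfi(sqrt(2)*z/2)


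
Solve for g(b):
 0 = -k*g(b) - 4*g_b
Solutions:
 g(b) = C1*exp(-b*k/4)


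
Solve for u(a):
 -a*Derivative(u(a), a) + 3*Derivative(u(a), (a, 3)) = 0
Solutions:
 u(a) = C1 + Integral(C2*airyai(3^(2/3)*a/3) + C3*airybi(3^(2/3)*a/3), a)


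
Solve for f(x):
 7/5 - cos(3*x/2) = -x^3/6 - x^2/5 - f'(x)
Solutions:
 f(x) = C1 - x^4/24 - x^3/15 - 7*x/5 + 2*sin(3*x/2)/3


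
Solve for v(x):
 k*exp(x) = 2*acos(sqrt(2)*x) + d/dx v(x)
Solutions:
 v(x) = C1 + k*exp(x) - 2*x*acos(sqrt(2)*x) + sqrt(2)*sqrt(1 - 2*x^2)


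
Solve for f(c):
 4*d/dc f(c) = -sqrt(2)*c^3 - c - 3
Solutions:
 f(c) = C1 - sqrt(2)*c^4/16 - c^2/8 - 3*c/4


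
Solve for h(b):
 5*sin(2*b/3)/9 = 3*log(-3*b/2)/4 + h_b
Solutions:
 h(b) = C1 - 3*b*log(-b)/4 - 3*b*log(3)/4 + 3*b*log(2)/4 + 3*b/4 - 5*cos(2*b/3)/6


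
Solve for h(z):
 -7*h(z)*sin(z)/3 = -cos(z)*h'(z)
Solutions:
 h(z) = C1/cos(z)^(7/3)


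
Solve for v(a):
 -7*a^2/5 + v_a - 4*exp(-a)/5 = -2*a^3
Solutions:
 v(a) = C1 - a^4/2 + 7*a^3/15 - 4*exp(-a)/5


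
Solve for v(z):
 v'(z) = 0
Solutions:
 v(z) = C1


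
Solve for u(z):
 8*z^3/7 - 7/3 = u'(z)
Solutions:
 u(z) = C1 + 2*z^4/7 - 7*z/3


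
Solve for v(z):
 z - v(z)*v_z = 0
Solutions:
 v(z) = -sqrt(C1 + z^2)
 v(z) = sqrt(C1 + z^2)


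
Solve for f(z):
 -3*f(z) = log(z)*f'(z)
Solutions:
 f(z) = C1*exp(-3*li(z))


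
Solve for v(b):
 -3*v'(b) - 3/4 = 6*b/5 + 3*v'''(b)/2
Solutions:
 v(b) = C1 + C2*sin(sqrt(2)*b) + C3*cos(sqrt(2)*b) - b^2/5 - b/4


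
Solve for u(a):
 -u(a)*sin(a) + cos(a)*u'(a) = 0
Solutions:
 u(a) = C1/cos(a)


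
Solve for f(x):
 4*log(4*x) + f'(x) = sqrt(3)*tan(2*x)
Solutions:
 f(x) = C1 - 4*x*log(x) - 8*x*log(2) + 4*x - sqrt(3)*log(cos(2*x))/2


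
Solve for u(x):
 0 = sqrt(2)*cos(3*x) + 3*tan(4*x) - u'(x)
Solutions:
 u(x) = C1 - 3*log(cos(4*x))/4 + sqrt(2)*sin(3*x)/3


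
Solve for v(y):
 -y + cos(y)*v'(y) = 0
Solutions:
 v(y) = C1 + Integral(y/cos(y), y)


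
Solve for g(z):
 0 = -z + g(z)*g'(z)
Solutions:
 g(z) = -sqrt(C1 + z^2)
 g(z) = sqrt(C1 + z^2)


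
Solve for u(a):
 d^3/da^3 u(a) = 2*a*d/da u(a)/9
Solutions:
 u(a) = C1 + Integral(C2*airyai(6^(1/3)*a/3) + C3*airybi(6^(1/3)*a/3), a)


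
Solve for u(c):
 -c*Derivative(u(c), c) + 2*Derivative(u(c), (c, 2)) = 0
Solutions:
 u(c) = C1 + C2*erfi(c/2)


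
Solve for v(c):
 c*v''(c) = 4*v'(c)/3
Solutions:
 v(c) = C1 + C2*c^(7/3)


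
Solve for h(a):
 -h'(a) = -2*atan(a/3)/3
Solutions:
 h(a) = C1 + 2*a*atan(a/3)/3 - log(a^2 + 9)


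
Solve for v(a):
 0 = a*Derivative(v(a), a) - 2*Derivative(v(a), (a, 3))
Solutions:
 v(a) = C1 + Integral(C2*airyai(2^(2/3)*a/2) + C3*airybi(2^(2/3)*a/2), a)


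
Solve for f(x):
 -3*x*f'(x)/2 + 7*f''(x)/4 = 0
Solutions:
 f(x) = C1 + C2*erfi(sqrt(21)*x/7)


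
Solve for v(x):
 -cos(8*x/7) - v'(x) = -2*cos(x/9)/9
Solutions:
 v(x) = C1 + 2*sin(x/9) - 7*sin(8*x/7)/8


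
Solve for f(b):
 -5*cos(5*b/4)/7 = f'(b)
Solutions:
 f(b) = C1 - 4*sin(5*b/4)/7


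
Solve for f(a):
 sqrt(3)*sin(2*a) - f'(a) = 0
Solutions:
 f(a) = C1 - sqrt(3)*cos(2*a)/2


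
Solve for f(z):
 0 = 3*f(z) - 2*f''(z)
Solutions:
 f(z) = C1*exp(-sqrt(6)*z/2) + C2*exp(sqrt(6)*z/2)


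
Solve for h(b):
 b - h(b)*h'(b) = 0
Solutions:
 h(b) = -sqrt(C1 + b^2)
 h(b) = sqrt(C1 + b^2)


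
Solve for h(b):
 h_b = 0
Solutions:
 h(b) = C1


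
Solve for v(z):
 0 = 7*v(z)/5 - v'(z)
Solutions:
 v(z) = C1*exp(7*z/5)


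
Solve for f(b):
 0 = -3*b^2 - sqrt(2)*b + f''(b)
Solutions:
 f(b) = C1 + C2*b + b^4/4 + sqrt(2)*b^3/6


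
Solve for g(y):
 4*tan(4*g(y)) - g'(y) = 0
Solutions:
 g(y) = -asin(C1*exp(16*y))/4 + pi/4
 g(y) = asin(C1*exp(16*y))/4


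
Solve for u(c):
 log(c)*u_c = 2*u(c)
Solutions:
 u(c) = C1*exp(2*li(c))


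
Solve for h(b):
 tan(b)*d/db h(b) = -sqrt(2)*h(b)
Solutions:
 h(b) = C1/sin(b)^(sqrt(2))


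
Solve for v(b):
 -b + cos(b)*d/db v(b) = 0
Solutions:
 v(b) = C1 + Integral(b/cos(b), b)


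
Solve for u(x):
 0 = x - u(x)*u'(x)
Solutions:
 u(x) = -sqrt(C1 + x^2)
 u(x) = sqrt(C1 + x^2)


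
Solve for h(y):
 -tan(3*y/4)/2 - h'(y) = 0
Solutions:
 h(y) = C1 + 2*log(cos(3*y/4))/3


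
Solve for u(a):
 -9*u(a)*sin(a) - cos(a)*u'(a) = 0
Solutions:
 u(a) = C1*cos(a)^9


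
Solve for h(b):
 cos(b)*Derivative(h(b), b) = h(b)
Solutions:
 h(b) = C1*sqrt(sin(b) + 1)/sqrt(sin(b) - 1)


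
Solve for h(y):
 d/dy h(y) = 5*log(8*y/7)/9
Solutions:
 h(y) = C1 + 5*y*log(y)/9 - 5*y*log(7)/9 - 5*y/9 + 5*y*log(2)/3


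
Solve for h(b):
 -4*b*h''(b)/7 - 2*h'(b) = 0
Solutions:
 h(b) = C1 + C2/b^(5/2)


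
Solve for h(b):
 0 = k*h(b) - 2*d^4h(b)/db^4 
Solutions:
 h(b) = C1*exp(-2^(3/4)*b*k^(1/4)/2) + C2*exp(2^(3/4)*b*k^(1/4)/2) + C3*exp(-2^(3/4)*I*b*k^(1/4)/2) + C4*exp(2^(3/4)*I*b*k^(1/4)/2)


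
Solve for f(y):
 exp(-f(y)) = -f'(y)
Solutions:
 f(y) = log(C1 - y)


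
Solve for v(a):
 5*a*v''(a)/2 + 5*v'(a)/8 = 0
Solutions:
 v(a) = C1 + C2*a^(3/4)


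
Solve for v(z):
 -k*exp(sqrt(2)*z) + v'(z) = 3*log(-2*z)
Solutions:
 v(z) = C1 + sqrt(2)*k*exp(sqrt(2)*z)/2 + 3*z*log(-z) + 3*z*(-1 + log(2))


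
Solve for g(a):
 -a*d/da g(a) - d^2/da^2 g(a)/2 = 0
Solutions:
 g(a) = C1 + C2*erf(a)


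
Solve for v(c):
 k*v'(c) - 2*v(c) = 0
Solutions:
 v(c) = C1*exp(2*c/k)


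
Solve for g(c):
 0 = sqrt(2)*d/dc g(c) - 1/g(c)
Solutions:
 g(c) = -sqrt(C1 + sqrt(2)*c)
 g(c) = sqrt(C1 + sqrt(2)*c)


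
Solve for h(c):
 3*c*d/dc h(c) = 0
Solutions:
 h(c) = C1


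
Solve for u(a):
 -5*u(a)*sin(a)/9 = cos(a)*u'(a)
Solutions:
 u(a) = C1*cos(a)^(5/9)


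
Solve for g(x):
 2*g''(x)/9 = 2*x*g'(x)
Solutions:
 g(x) = C1 + C2*erfi(3*sqrt(2)*x/2)


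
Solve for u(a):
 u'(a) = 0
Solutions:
 u(a) = C1


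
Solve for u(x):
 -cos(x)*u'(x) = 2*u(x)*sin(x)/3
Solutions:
 u(x) = C1*cos(x)^(2/3)


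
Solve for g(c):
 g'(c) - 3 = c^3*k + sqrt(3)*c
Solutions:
 g(c) = C1 + c^4*k/4 + sqrt(3)*c^2/2 + 3*c


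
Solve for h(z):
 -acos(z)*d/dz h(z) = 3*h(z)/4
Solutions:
 h(z) = C1*exp(-3*Integral(1/acos(z), z)/4)


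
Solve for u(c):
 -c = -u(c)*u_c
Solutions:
 u(c) = -sqrt(C1 + c^2)
 u(c) = sqrt(C1 + c^2)


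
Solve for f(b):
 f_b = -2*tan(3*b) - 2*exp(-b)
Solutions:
 f(b) = C1 - log(tan(3*b)^2 + 1)/3 + 2*exp(-b)


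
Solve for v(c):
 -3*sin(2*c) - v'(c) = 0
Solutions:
 v(c) = C1 + 3*cos(2*c)/2


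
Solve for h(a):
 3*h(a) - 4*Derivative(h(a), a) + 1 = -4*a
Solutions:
 h(a) = C1*exp(3*a/4) - 4*a/3 - 19/9


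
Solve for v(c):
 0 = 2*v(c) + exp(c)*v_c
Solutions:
 v(c) = C1*exp(2*exp(-c))


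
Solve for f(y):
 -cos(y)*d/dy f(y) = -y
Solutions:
 f(y) = C1 + Integral(y/cos(y), y)


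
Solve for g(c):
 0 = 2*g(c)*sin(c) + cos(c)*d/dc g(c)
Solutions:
 g(c) = C1*cos(c)^2


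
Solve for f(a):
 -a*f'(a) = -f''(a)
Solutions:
 f(a) = C1 + C2*erfi(sqrt(2)*a/2)


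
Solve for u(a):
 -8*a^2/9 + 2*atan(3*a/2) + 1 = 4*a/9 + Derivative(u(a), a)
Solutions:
 u(a) = C1 - 8*a^3/27 - 2*a^2/9 + 2*a*atan(3*a/2) + a - 2*log(9*a^2 + 4)/3


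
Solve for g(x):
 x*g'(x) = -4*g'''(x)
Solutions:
 g(x) = C1 + Integral(C2*airyai(-2^(1/3)*x/2) + C3*airybi(-2^(1/3)*x/2), x)


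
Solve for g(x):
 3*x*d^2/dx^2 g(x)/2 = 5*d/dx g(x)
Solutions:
 g(x) = C1 + C2*x^(13/3)


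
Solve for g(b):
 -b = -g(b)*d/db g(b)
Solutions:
 g(b) = -sqrt(C1 + b^2)
 g(b) = sqrt(C1 + b^2)


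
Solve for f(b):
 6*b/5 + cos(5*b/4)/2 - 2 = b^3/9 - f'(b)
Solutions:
 f(b) = C1 + b^4/36 - 3*b^2/5 + 2*b - 2*sin(5*b/4)/5


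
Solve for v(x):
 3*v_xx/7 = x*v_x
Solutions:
 v(x) = C1 + C2*erfi(sqrt(42)*x/6)


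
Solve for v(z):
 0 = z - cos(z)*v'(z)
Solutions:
 v(z) = C1 + Integral(z/cos(z), z)


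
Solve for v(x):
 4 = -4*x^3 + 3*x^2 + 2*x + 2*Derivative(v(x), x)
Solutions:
 v(x) = C1 + x^4/2 - x^3/2 - x^2/2 + 2*x


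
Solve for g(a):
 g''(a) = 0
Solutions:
 g(a) = C1 + C2*a


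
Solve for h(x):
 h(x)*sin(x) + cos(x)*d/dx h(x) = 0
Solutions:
 h(x) = C1*cos(x)


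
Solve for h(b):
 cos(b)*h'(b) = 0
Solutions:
 h(b) = C1


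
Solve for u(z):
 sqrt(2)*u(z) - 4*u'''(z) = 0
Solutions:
 u(z) = C3*exp(sqrt(2)*z/2) + (C1*sin(sqrt(6)*z/4) + C2*cos(sqrt(6)*z/4))*exp(-sqrt(2)*z/4)


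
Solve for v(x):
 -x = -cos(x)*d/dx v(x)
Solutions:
 v(x) = C1 + Integral(x/cos(x), x)


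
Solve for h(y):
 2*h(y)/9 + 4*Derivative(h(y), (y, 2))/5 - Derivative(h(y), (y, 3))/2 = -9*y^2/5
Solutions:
 h(y) = C1*exp(y*(-2^(1/3)*(5*sqrt(13305) + 631)^(1/3) - 32*2^(2/3)/(5*sqrt(13305) + 631)^(1/3) + 16)/30)*sin(2^(1/3)*sqrt(3)*y*(-(5*sqrt(13305) + 631)^(1/3) + 32*2^(1/3)/(5*sqrt(13305) + 631)^(1/3))/30) + C2*exp(y*(-2^(1/3)*(5*sqrt(13305) + 631)^(1/3) - 32*2^(2/3)/(5*sqrt(13305) + 631)^(1/3) + 16)/30)*cos(2^(1/3)*sqrt(3)*y*(-(5*sqrt(13305) + 631)^(1/3) + 32*2^(1/3)/(5*sqrt(13305) + 631)^(1/3))/30) + C3*exp(y*(32*2^(2/3)/(5*sqrt(13305) + 631)^(1/3) + 8 + 2^(1/3)*(5*sqrt(13305) + 631)^(1/3))/15) - 81*y^2/10 + 1458/25


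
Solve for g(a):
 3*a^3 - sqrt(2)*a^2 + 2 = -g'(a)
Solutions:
 g(a) = C1 - 3*a^4/4 + sqrt(2)*a^3/3 - 2*a


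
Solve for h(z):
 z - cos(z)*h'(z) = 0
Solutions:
 h(z) = C1 + Integral(z/cos(z), z)


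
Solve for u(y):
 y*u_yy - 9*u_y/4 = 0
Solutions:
 u(y) = C1 + C2*y^(13/4)


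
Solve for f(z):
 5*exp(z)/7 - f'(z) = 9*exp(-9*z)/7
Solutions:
 f(z) = C1 + 5*exp(z)/7 + exp(-9*z)/7


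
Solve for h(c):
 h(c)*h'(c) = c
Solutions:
 h(c) = -sqrt(C1 + c^2)
 h(c) = sqrt(C1 + c^2)


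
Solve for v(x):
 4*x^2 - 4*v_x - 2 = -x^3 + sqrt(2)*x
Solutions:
 v(x) = C1 + x^4/16 + x^3/3 - sqrt(2)*x^2/8 - x/2


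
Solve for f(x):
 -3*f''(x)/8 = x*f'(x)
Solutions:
 f(x) = C1 + C2*erf(2*sqrt(3)*x/3)


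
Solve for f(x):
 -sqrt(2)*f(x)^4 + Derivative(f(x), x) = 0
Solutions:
 f(x) = (-1/(C1 + 3*sqrt(2)*x))^(1/3)
 f(x) = (-1/(C1 + sqrt(2)*x))^(1/3)*(-3^(2/3) - 3*3^(1/6)*I)/6
 f(x) = (-1/(C1 + sqrt(2)*x))^(1/3)*(-3^(2/3) + 3*3^(1/6)*I)/6


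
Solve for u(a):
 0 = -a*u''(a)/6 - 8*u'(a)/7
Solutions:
 u(a) = C1 + C2/a^(41/7)


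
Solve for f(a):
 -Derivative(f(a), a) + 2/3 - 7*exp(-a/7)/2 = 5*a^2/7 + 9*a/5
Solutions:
 f(a) = C1 - 5*a^3/21 - 9*a^2/10 + 2*a/3 + 49*exp(-a/7)/2


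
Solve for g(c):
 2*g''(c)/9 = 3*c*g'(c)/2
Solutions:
 g(c) = C1 + C2*erfi(3*sqrt(6)*c/4)


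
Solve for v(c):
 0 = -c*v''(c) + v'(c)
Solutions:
 v(c) = C1 + C2*c^2


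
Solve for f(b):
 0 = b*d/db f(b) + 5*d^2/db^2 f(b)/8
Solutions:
 f(b) = C1 + C2*erf(2*sqrt(5)*b/5)


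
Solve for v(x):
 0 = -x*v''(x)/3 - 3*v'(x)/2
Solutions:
 v(x) = C1 + C2/x^(7/2)


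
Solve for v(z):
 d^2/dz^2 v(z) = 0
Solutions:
 v(z) = C1 + C2*z


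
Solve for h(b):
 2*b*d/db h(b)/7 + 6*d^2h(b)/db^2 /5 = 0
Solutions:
 h(b) = C1 + C2*erf(sqrt(210)*b/42)


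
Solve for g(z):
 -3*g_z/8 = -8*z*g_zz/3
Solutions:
 g(z) = C1 + C2*z^(73/64)


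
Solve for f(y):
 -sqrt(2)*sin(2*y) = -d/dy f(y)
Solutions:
 f(y) = C1 - sqrt(2)*cos(2*y)/2


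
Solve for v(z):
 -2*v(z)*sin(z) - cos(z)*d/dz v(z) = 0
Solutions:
 v(z) = C1*cos(z)^2


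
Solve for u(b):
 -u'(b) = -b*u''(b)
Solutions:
 u(b) = C1 + C2*b^2


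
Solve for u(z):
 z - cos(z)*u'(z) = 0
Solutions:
 u(z) = C1 + Integral(z/cos(z), z)


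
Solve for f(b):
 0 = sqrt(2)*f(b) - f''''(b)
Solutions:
 f(b) = C1*exp(-2^(1/8)*b) + C2*exp(2^(1/8)*b) + C3*sin(2^(1/8)*b) + C4*cos(2^(1/8)*b)


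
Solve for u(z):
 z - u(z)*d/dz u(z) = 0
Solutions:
 u(z) = -sqrt(C1 + z^2)
 u(z) = sqrt(C1 + z^2)


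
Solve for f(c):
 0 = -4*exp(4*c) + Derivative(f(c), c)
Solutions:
 f(c) = C1 + exp(4*c)


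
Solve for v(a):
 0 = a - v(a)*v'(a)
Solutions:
 v(a) = -sqrt(C1 + a^2)
 v(a) = sqrt(C1 + a^2)


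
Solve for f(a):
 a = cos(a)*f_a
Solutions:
 f(a) = C1 + Integral(a/cos(a), a)


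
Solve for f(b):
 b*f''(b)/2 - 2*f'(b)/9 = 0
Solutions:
 f(b) = C1 + C2*b^(13/9)


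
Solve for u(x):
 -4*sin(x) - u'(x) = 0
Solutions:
 u(x) = C1 + 4*cos(x)


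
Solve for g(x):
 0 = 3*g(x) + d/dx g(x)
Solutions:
 g(x) = C1*exp(-3*x)


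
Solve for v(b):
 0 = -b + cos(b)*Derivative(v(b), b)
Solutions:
 v(b) = C1 + Integral(b/cos(b), b)


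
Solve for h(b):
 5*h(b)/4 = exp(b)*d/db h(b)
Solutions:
 h(b) = C1*exp(-5*exp(-b)/4)


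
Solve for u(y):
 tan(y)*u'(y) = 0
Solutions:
 u(y) = C1


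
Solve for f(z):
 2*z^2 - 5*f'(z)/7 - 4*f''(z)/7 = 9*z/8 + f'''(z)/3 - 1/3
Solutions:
 f(z) = C1 + 14*z^3/15 - 1211*z^2/400 + 2023*z/750 + (C2*sin(sqrt(69)*z/7) + C3*cos(sqrt(69)*z/7))*exp(-6*z/7)


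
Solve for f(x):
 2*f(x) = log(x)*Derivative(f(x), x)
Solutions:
 f(x) = C1*exp(2*li(x))


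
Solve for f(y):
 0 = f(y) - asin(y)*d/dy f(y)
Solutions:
 f(y) = C1*exp(Integral(1/asin(y), y))


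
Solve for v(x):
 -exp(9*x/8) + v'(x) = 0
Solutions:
 v(x) = C1 + 8*exp(9*x/8)/9


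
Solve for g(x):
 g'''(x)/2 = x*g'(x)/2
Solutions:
 g(x) = C1 + Integral(C2*airyai(x) + C3*airybi(x), x)


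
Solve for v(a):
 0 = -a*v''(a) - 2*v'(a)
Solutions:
 v(a) = C1 + C2/a


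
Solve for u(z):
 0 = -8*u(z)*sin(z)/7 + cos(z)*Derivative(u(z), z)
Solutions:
 u(z) = C1/cos(z)^(8/7)


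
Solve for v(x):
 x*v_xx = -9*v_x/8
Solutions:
 v(x) = C1 + C2/x^(1/8)


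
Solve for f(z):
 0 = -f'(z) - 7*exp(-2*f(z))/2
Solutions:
 f(z) = log(-sqrt(C1 - 7*z))
 f(z) = log(C1 - 7*z)/2


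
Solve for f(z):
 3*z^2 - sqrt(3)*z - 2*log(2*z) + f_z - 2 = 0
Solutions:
 f(z) = C1 - z^3 + sqrt(3)*z^2/2 + 2*z*log(z) + z*log(4)


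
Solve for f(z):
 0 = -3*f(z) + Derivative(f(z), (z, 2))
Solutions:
 f(z) = C1*exp(-sqrt(3)*z) + C2*exp(sqrt(3)*z)


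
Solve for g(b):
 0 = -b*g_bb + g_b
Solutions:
 g(b) = C1 + C2*b^2


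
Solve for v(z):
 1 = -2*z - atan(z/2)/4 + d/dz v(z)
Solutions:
 v(z) = C1 + z^2 + z*atan(z/2)/4 + z - log(z^2 + 4)/4


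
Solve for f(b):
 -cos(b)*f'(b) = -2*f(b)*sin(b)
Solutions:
 f(b) = C1/cos(b)^2


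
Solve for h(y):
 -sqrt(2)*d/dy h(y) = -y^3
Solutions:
 h(y) = C1 + sqrt(2)*y^4/8


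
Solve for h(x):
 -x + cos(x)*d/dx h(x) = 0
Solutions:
 h(x) = C1 + Integral(x/cos(x), x)


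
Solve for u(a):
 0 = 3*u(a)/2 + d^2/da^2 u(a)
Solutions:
 u(a) = C1*sin(sqrt(6)*a/2) + C2*cos(sqrt(6)*a/2)
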